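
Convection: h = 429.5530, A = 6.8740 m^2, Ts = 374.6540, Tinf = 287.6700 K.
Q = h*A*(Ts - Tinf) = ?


dT = 86.9840 K
Q = 429.5530 * 6.8740 * 86.9840 = 256841.7731 W

256841.7731 W


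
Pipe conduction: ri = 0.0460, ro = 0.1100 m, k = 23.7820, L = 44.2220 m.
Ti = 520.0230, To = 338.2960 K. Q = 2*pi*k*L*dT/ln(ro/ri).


dT = 181.7270 K
ln(ro/ri) = 0.8718
Q = 2*pi*23.7820*44.2220*181.7270 / 0.8718 = 1377367.4117 W

1377367.4117 W


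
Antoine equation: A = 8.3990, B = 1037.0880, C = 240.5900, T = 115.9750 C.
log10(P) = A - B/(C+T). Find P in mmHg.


C+T = 356.5650
B/(C+T) = 2.9086
log10(P) = 8.3990 - 2.9086 = 5.4904
P = 10^5.4904 = 309348.1778 mmHg

309348.1778 mmHg


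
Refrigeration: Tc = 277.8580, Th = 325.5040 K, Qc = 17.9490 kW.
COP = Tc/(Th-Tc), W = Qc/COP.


COP = 277.8580 / 47.6460 = 5.8317
W = 17.9490 / 5.8317 = 3.0778 kW

COP = 5.8317, W = 3.0778 kW


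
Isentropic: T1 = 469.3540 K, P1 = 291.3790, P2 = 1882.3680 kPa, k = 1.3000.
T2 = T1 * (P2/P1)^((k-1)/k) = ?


(k-1)/k = 0.2308
(P2/P1)^exp = 1.5381
T2 = 469.3540 * 1.5381 = 721.9056 K

721.9056 K


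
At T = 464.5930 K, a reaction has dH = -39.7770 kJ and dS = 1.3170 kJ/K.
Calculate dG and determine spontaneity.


T*dS = 464.5930 * 1.3170 = 611.8690 kJ
dG = -39.7770 - 611.8690 = -651.6460 kJ (spontaneous)

dG = -651.6460 kJ, spontaneous


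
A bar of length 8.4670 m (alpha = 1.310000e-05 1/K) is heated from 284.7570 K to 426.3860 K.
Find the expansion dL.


dT = 141.6290 K
dL = 1.310000e-05 * 8.4670 * 141.6290 = 0.015709 m
L_final = 8.482709 m

dL = 0.015709 m


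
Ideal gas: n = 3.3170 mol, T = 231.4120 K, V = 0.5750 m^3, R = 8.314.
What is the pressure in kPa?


P = nRT/V = 3.3170 * 8.314 * 231.4120 / 0.5750
= 6381.7732 / 0.5750 = 11098.7360 Pa = 11.0987 kPa

11.0987 kPa


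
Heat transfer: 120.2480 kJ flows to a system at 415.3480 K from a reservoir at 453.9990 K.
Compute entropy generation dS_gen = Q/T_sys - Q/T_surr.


dS_sys = 120.2480/415.3480 = 0.2895 kJ/K
dS_surr = -120.2480/453.9990 = -0.2649 kJ/K
dS_gen = 0.2895 - 0.2649 = 0.0246 kJ/K (irreversible)

dS_gen = 0.0246 kJ/K, irreversible


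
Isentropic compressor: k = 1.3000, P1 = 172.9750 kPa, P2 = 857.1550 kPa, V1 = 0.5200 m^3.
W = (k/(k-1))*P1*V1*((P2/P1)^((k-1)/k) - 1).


(k-1)/k = 0.2308
(P2/P1)^exp = 1.4468
W = 4.3333 * 172.9750 * 0.5200 * (1.4468 - 1) = 174.1412 kJ

174.1412 kJ


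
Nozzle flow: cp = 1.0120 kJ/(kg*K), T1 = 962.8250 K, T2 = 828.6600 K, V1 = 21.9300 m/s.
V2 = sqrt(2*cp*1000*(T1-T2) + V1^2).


dT = 134.1650 K
2*cp*1000*dT = 271549.9600
V1^2 = 480.9249
V2 = sqrt(272030.8849) = 521.5658 m/s

521.5658 m/s


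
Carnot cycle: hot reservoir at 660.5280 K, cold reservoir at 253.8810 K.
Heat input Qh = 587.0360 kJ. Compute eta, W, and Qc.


eta = 1 - 253.8810/660.5280 = 0.6156
W = 0.6156 * 587.0360 = 361.4024 kJ
Qc = 587.0360 - 361.4024 = 225.6336 kJ

eta = 61.5639%, W = 361.4024 kJ, Qc = 225.6336 kJ


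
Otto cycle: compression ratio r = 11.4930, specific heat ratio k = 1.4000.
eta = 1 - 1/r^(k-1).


r^(k-1) = 2.6557
eta = 1 - 1/2.6557 = 0.6234 = 62.3447%

62.3447%


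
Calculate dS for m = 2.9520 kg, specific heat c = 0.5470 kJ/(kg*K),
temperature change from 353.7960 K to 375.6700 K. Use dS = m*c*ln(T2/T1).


T2/T1 = 1.0618
ln(T2/T1) = 0.0600
dS = 2.9520 * 0.5470 * 0.0600 = 0.0969 kJ/K

0.0969 kJ/K


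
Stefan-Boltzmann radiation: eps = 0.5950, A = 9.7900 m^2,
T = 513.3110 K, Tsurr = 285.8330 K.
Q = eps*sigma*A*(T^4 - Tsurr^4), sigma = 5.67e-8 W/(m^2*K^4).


T^4 = 6.9426e+10
Tsurr^4 = 6.6750e+09
Q = 0.5950 * 5.67e-8 * 9.7900 * 6.2751e+10 = 20725.4378 W

20725.4378 W


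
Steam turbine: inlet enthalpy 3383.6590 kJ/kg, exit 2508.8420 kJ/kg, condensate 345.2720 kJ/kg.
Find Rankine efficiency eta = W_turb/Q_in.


W = 874.8170 kJ/kg
Q_in = 3038.3870 kJ/kg
eta = 0.2879 = 28.7922%

eta = 28.7922%


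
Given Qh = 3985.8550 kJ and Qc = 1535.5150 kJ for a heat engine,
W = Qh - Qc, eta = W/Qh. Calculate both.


W = 3985.8550 - 1535.5150 = 2450.3400 kJ
eta = 2450.3400 / 3985.8550 = 0.6148 = 61.4759%

W = 2450.3400 kJ, eta = 61.4759%


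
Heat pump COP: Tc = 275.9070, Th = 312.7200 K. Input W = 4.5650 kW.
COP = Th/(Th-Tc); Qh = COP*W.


COP = 312.7200 / 36.8130 = 8.4948
Qh = 8.4948 * 4.5650 = 38.7789 kW

COP = 8.4948, Qh = 38.7789 kW


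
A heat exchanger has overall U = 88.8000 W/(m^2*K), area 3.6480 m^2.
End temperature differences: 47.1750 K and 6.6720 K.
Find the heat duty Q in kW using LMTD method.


LMTD = 20.7076 K
Q = 88.8000 * 3.6480 * 20.7076 = 6708.0838 W = 6.7081 kW

6.7081 kW


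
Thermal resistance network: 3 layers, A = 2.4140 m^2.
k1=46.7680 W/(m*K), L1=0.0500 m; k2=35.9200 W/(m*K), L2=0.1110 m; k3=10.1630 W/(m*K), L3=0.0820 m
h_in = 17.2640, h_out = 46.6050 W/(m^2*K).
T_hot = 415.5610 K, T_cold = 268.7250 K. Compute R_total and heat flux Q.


R_conv_in = 1/(17.2640*2.4140) = 0.0240
R_1 = 0.0500/(46.7680*2.4140) = 0.0004
R_2 = 0.1110/(35.9200*2.4140) = 0.0013
R_3 = 0.0820/(10.1630*2.4140) = 0.0033
R_conv_out = 1/(46.6050*2.4140) = 0.0089
R_total = 0.0379 K/W
Q = 146.8360 / 0.0379 = 3869.3053 W

R_total = 0.0379 K/W, Q = 3869.3053 W


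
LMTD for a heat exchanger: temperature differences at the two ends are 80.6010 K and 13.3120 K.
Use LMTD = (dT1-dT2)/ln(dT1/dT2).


dT1/dT2 = 6.0548
ln(dT1/dT2) = 1.8008
LMTD = 67.2890 / 1.8008 = 37.3652 K

37.3652 K


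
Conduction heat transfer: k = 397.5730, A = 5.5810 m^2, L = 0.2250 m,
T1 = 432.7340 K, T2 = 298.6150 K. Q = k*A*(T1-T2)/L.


dT = 134.1190 K
Q = 397.5730 * 5.5810 * 134.1190 / 0.2250 = 1322624.8981 W

1322624.8981 W


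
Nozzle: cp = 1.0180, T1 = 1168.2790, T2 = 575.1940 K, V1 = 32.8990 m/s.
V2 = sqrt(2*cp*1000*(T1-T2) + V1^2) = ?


dT = 593.0850 K
2*cp*1000*dT = 1207521.0600
V1^2 = 1082.3442
V2 = sqrt(1208603.4042) = 1099.3650 m/s

1099.3650 m/s


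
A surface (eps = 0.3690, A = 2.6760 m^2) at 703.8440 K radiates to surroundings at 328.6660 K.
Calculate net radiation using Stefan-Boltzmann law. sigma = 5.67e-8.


T^4 = 2.4542e+11
Tsurr^4 = 1.1669e+10
Q = 0.3690 * 5.67e-8 * 2.6760 * 2.3375e+11 = 13087.1543 W

13087.1543 W


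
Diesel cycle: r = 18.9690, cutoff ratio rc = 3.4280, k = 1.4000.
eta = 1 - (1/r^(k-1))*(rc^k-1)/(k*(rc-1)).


r^(k-1) = 3.2450
rc^k = 5.6112
eta = 0.5820 = 58.1957%

58.1957%


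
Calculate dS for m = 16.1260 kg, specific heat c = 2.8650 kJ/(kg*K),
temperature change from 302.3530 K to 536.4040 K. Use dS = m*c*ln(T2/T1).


T2/T1 = 1.7741
ln(T2/T1) = 0.5733
dS = 16.1260 * 2.8650 * 0.5733 = 26.4867 kJ/K

26.4867 kJ/K


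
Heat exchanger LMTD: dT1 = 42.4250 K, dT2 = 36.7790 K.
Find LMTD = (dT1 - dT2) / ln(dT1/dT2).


dT1/dT2 = 1.1535
ln(dT1/dT2) = 0.1428
LMTD = 5.6460 / 0.1428 = 39.5348 K

39.5348 K


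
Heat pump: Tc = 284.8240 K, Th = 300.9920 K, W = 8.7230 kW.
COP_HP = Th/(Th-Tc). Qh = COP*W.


COP = 300.9920 / 16.1680 = 18.6165
Qh = 18.6165 * 8.7230 = 162.3920 kW

COP = 18.6165, Qh = 162.3920 kW


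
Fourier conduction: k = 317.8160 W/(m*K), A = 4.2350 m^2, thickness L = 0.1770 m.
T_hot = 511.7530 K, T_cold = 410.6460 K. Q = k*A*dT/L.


dT = 101.1070 K
Q = 317.8160 * 4.2350 * 101.1070 / 0.1770 = 768842.0536 W

768842.0536 W


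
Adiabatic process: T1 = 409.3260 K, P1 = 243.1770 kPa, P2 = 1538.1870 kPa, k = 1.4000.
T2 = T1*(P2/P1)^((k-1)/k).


(k-1)/k = 0.2857
(P2/P1)^exp = 1.6939
T2 = 409.3260 * 1.6939 = 693.3479 K

693.3479 K


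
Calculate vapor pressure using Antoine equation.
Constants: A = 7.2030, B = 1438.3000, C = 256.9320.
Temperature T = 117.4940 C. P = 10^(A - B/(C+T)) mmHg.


C+T = 374.4260
B/(C+T) = 3.8413
log10(P) = 7.2030 - 3.8413 = 3.3617
P = 10^3.3617 = 2299.6064 mmHg

2299.6064 mmHg


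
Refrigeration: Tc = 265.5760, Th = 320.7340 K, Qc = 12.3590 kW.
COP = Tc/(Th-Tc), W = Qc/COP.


COP = 265.5760 / 55.1580 = 4.8148
W = 12.3590 / 4.8148 = 2.5669 kW

COP = 4.8148, W = 2.5669 kW


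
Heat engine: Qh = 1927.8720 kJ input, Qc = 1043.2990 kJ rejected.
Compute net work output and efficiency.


W = 1927.8720 - 1043.2990 = 884.5730 kJ
eta = 884.5730 / 1927.8720 = 0.4588 = 45.8834%

W = 884.5730 kJ, eta = 45.8834%


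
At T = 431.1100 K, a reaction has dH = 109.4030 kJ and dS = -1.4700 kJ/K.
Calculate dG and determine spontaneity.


T*dS = 431.1100 * -1.4700 = -633.7317 kJ
dG = 109.4030 + 633.7317 = 743.1347 kJ (non-spontaneous)

dG = 743.1347 kJ, non-spontaneous


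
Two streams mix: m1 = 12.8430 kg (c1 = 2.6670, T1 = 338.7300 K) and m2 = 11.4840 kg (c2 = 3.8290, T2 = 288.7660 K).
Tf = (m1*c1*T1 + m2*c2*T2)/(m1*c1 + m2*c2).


num = 24299.9618
den = 78.2245
Tf = 310.6438 K

310.6438 K


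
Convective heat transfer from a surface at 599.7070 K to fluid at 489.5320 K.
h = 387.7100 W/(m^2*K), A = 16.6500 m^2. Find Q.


dT = 110.1750 K
Q = 387.7100 * 16.6500 * 110.1750 = 711220.5550 W

711220.5550 W


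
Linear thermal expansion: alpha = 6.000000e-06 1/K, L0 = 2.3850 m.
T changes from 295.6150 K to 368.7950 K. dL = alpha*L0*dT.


dT = 73.1800 K
dL = 6.000000e-06 * 2.3850 * 73.1800 = 0.001047 m
L_final = 2.386047 m

dL = 0.001047 m


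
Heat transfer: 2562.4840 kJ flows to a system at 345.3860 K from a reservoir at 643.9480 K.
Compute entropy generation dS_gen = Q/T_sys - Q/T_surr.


dS_sys = 2562.4840/345.3860 = 7.4192 kJ/K
dS_surr = -2562.4840/643.9480 = -3.9793 kJ/K
dS_gen = 7.4192 - 3.9793 = 3.4399 kJ/K (irreversible)

dS_gen = 3.4399 kJ/K, irreversible


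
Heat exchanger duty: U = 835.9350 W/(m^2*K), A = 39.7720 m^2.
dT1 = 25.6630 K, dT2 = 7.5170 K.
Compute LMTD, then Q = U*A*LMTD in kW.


LMTD = 14.7783 K
Q = 835.9350 * 39.7720 * 14.7783 = 491330.5958 W = 491.3306 kW

491.3306 kW


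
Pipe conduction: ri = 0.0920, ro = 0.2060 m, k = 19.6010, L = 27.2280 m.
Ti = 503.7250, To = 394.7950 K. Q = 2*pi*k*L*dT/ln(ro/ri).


dT = 108.9300 K
ln(ro/ri) = 0.8061
Q = 2*pi*19.6010*27.2280*108.9300 / 0.8061 = 453146.9973 W

453146.9973 W


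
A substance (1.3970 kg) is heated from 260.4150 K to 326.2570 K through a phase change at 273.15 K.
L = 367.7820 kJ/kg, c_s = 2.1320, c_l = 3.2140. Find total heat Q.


Q1 (sensible, solid) = 1.3970 * 2.1320 * 12.7350 = 37.9300 kJ
Q2 (latent) = 1.3970 * 367.7820 = 513.7915 kJ
Q3 (sensible, liquid) = 1.3970 * 3.2140 * 53.1070 = 238.4482 kJ
Q_total = 790.1696 kJ

790.1696 kJ


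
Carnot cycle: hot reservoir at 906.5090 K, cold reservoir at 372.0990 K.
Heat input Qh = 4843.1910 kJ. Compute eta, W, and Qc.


eta = 1 - 372.0990/906.5090 = 0.5895
W = 0.5895 * 4843.1910 = 2855.1837 kJ
Qc = 4843.1910 - 2855.1837 = 1988.0073 kJ

eta = 58.9525%, W = 2855.1837 kJ, Qc = 1988.0073 kJ


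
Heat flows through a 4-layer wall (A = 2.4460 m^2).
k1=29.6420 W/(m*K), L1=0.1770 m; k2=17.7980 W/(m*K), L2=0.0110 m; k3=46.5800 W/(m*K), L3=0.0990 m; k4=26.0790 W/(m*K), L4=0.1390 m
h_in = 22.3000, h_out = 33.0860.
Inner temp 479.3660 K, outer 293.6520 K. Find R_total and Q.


R_conv_in = 1/(22.3000*2.4460) = 0.0183
R_1 = 0.1770/(29.6420*2.4460) = 0.0024
R_2 = 0.0110/(17.7980*2.4460) = 0.0003
R_3 = 0.0990/(46.5800*2.4460) = 0.0009
R_4 = 0.1390/(26.0790*2.4460) = 0.0022
R_conv_out = 1/(33.0860*2.4460) = 0.0124
R_total = 0.0364 K/W
Q = 185.7140 / 0.0364 = 5097.5928 W

R_total = 0.0364 K/W, Q = 5097.5928 W


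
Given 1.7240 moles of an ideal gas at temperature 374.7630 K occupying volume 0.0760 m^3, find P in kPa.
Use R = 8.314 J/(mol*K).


P = nRT/V = 1.7240 * 8.314 * 374.7630 / 0.0760
= 5371.6040 / 0.0760 = 70679.0000 Pa = 70.6790 kPa

70.6790 kPa


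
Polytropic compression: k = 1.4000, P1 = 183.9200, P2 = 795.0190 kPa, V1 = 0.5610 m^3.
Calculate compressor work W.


(k-1)/k = 0.2857
(P2/P1)^exp = 1.5193
W = 3.5000 * 183.9200 * 0.5610 * (1.5193 - 1) = 187.5318 kJ

187.5318 kJ


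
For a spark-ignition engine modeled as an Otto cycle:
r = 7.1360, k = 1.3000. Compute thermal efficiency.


r^(k-1) = 1.8032
eta = 1 - 1/1.8032 = 0.4454 = 44.5421%

44.5421%


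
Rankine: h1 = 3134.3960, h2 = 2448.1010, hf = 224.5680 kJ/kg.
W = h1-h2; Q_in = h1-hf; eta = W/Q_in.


W = 686.2950 kJ/kg
Q_in = 2909.8280 kJ/kg
eta = 0.2359 = 23.5854%

eta = 23.5854%


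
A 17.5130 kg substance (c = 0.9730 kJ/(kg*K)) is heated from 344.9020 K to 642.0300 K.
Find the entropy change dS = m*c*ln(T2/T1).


T2/T1 = 1.8615
ln(T2/T1) = 0.6214
dS = 17.5130 * 0.9730 * 0.6214 = 10.5883 kJ/K

10.5883 kJ/K


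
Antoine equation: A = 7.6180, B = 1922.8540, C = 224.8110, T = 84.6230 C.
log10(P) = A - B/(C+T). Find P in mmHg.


C+T = 309.4340
B/(C+T) = 6.2141
log10(P) = 7.6180 - 6.2141 = 1.4039
P = 10^1.4039 = 25.3454 mmHg

25.3454 mmHg


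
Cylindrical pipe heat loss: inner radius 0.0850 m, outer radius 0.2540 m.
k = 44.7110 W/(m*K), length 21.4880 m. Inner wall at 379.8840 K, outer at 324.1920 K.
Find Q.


dT = 55.6920 K
ln(ro/ri) = 1.0947
Q = 2*pi*44.7110*21.4880*55.6920 / 1.0947 = 307110.5131 W

307110.5131 W


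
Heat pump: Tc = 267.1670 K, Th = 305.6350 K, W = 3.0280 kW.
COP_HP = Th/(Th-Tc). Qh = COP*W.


COP = 305.6350 / 38.4680 = 7.9452
Qh = 7.9452 * 3.0280 = 24.0580 kW

COP = 7.9452, Qh = 24.0580 kW


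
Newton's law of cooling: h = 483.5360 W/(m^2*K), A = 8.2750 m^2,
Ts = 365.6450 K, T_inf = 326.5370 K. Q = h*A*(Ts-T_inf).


dT = 39.1080 K
Q = 483.5360 * 8.2750 * 39.1080 = 156481.2917 W

156481.2917 W


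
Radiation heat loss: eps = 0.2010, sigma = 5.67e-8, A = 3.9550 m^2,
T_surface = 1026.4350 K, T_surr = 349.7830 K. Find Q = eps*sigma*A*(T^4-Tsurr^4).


T^4 = 1.1100e+12
Tsurr^4 = 1.4969e+10
Q = 0.2010 * 5.67e-8 * 3.9550 * 1.0950e+12 = 49357.6939 W

49357.6939 W


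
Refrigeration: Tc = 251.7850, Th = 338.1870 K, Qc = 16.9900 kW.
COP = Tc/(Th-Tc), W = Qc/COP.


COP = 251.7850 / 86.4020 = 2.9141
W = 16.9900 / 2.9141 = 5.8303 kW

COP = 2.9141, W = 5.8303 kW


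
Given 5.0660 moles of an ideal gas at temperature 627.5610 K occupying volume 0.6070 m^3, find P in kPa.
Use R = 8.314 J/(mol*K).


P = nRT/V = 5.0660 * 8.314 * 627.5610 / 0.6070
= 26432.0686 / 0.6070 = 43545.4177 Pa = 43.5454 kPa

43.5454 kPa


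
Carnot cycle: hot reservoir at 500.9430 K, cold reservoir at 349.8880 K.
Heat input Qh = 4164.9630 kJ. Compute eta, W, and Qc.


eta = 1 - 349.8880/500.9430 = 0.3015
W = 0.3015 * 4164.9630 = 1255.9083 kJ
Qc = 4164.9630 - 1255.9083 = 2909.0547 kJ

eta = 30.1541%, W = 1255.9083 kJ, Qc = 2909.0547 kJ


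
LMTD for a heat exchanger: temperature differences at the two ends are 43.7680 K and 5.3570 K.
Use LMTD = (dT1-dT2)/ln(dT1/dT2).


dT1/dT2 = 8.1702
ln(dT1/dT2) = 2.1005
LMTD = 38.4110 / 2.1005 = 18.2866 K

18.2866 K


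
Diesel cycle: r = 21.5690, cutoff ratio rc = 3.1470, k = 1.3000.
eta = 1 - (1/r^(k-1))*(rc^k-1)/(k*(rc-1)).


r^(k-1) = 2.5127
rc^k = 4.4388
eta = 0.5097 = 50.9676%

50.9676%


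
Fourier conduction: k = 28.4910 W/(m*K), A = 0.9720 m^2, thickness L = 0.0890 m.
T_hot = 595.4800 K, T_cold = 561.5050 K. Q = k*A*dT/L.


dT = 33.9750 K
Q = 28.4910 * 0.9720 * 33.9750 / 0.0890 = 10571.6656 W

10571.6656 W


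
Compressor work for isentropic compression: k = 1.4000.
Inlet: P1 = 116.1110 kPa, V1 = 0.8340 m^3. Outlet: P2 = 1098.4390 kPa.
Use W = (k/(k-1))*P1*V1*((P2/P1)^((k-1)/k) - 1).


(k-1)/k = 0.2857
(P2/P1)^exp = 1.9003
W = 3.5000 * 116.1110 * 0.8340 * (1.9003 - 1) = 305.1475 kJ

305.1475 kJ


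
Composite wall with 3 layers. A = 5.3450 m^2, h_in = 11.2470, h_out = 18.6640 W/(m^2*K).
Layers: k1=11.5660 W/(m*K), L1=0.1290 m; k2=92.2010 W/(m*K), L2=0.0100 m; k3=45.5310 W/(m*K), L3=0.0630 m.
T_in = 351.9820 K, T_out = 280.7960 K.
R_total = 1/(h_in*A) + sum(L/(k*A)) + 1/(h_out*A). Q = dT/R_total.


R_conv_in = 1/(11.2470*5.3450) = 0.0166
R_1 = 0.1290/(11.5660*5.3450) = 0.0021
R_2 = 0.0100/(92.2010*5.3450) = 2.0292e-05
R_3 = 0.0630/(45.5310*5.3450) = 0.0003
R_conv_out = 1/(18.6640*5.3450) = 0.0100
R_total = 0.0290 K/W
Q = 71.1860 / 0.0290 = 2452.5980 W

R_total = 0.0290 K/W, Q = 2452.5980 W


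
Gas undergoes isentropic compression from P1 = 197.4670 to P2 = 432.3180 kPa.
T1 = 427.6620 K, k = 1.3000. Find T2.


(k-1)/k = 0.2308
(P2/P1)^exp = 1.1982
T2 = 427.6620 * 1.1982 = 512.4287 K

512.4287 K


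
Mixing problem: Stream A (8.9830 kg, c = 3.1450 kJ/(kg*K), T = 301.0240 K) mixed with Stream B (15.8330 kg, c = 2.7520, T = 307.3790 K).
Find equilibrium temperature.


num = 21897.6357
den = 71.8240
Tf = 304.8793 K

304.8793 K


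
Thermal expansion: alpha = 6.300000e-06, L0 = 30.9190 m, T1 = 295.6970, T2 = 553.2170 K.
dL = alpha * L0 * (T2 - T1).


dT = 257.5200 K
dL = 6.300000e-06 * 30.9190 * 257.5200 = 0.050162 m
L_final = 30.969162 m

dL = 0.050162 m


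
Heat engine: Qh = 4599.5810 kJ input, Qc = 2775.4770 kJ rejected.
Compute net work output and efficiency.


W = 4599.5810 - 2775.4770 = 1824.1040 kJ
eta = 1824.1040 / 4599.5810 = 0.3966 = 39.6580%

W = 1824.1040 kJ, eta = 39.6580%


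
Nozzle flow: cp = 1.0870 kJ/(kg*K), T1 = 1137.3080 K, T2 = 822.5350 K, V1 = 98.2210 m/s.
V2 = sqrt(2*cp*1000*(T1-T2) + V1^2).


dT = 314.7730 K
2*cp*1000*dT = 684316.5020
V1^2 = 9647.3648
V2 = sqrt(693963.8668) = 833.0449 m/s

833.0449 m/s


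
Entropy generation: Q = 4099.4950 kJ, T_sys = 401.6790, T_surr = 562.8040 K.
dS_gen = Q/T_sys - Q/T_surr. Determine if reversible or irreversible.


dS_sys = 4099.4950/401.6790 = 10.2059 kJ/K
dS_surr = -4099.4950/562.8040 = -7.2841 kJ/K
dS_gen = 10.2059 - 7.2841 = 2.9218 kJ/K (irreversible)

dS_gen = 2.9218 kJ/K, irreversible


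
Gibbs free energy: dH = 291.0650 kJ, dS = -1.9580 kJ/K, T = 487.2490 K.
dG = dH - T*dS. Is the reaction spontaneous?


T*dS = 487.2490 * -1.9580 = -954.0335 kJ
dG = 291.0650 + 954.0335 = 1245.0985 kJ (non-spontaneous)

dG = 1245.0985 kJ, non-spontaneous


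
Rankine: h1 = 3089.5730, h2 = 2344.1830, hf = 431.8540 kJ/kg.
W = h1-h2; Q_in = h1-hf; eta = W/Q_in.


W = 745.3900 kJ/kg
Q_in = 2657.7190 kJ/kg
eta = 0.2805 = 28.0462%

eta = 28.0462%


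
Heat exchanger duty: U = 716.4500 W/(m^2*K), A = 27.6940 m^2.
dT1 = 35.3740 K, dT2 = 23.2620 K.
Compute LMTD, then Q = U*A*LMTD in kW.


LMTD = 28.8962 K
Q = 716.4500 * 27.6940 * 28.8962 = 573339.4060 W = 573.3394 kW

573.3394 kW


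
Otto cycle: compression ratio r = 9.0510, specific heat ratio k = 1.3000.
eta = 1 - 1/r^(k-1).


r^(k-1) = 1.9365
eta = 1 - 1/1.9365 = 0.4836 = 48.3594%

48.3594%


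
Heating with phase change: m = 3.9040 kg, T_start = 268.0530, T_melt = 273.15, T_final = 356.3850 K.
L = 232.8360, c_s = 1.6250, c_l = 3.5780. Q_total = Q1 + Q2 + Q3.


Q1 (sensible, solid) = 3.9040 * 1.6250 * 5.0970 = 32.3354 kJ
Q2 (latent) = 3.9040 * 232.8360 = 908.9917 kJ
Q3 (sensible, liquid) = 3.9040 * 3.5780 * 83.2350 = 1162.6691 kJ
Q_total = 2103.9962 kJ

2103.9962 kJ


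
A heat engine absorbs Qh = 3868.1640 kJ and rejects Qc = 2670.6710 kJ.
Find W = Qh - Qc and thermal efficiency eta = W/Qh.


W = 3868.1640 - 2670.6710 = 1197.4930 kJ
eta = 1197.4930 / 3868.1640 = 0.3096 = 30.9577%

W = 1197.4930 kJ, eta = 30.9577%


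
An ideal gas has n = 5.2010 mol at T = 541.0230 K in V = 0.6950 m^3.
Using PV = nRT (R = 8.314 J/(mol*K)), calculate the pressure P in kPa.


P = nRT/V = 5.2010 * 8.314 * 541.0230 / 0.6950
= 23394.4372 / 0.6950 = 33661.0607 Pa = 33.6611 kPa

33.6611 kPa


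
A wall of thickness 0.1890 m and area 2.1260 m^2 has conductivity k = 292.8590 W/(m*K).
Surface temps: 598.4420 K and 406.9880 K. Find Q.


dT = 191.4540 K
Q = 292.8590 * 2.1260 * 191.4540 / 0.1890 = 630702.3882 W

630702.3882 W


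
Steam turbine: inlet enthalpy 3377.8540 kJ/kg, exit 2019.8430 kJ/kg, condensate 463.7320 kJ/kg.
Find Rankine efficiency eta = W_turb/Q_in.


W = 1358.0110 kJ/kg
Q_in = 2914.1220 kJ/kg
eta = 0.4660 = 46.6010%

eta = 46.6010%


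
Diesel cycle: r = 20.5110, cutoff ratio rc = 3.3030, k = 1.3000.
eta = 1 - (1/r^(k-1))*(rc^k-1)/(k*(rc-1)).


r^(k-1) = 2.4751
rc^k = 4.7270
eta = 0.4971 = 49.7055%

49.7055%


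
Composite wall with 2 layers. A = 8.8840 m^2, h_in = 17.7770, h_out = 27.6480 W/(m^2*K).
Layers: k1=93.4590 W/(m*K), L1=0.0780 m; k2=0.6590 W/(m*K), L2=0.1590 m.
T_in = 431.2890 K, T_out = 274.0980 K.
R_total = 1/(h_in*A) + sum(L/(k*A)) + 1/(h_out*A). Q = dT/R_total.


R_conv_in = 1/(17.7770*8.8840) = 0.0063
R_1 = 0.0780/(93.4590*8.8840) = 9.3943e-05
R_2 = 0.1590/(0.6590*8.8840) = 0.0272
R_conv_out = 1/(27.6480*8.8840) = 0.0041
R_total = 0.0377 K/W
Q = 157.1910 / 0.0377 = 4174.4596 W

R_total = 0.0377 K/W, Q = 4174.4596 W


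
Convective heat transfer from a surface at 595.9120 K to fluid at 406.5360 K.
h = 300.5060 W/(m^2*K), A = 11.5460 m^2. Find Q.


dT = 189.3760 K
Q = 300.5060 * 11.5460 * 189.3760 = 657066.9757 W

657066.9757 W


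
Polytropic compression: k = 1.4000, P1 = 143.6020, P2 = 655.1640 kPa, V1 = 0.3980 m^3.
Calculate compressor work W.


(k-1)/k = 0.2857
(P2/P1)^exp = 1.5429
W = 3.5000 * 143.6020 * 0.3980 * (1.5429 - 1) = 108.6019 kJ

108.6019 kJ


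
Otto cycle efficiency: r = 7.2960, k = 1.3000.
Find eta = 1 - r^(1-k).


r^(k-1) = 1.8152
eta = 1 - 1/1.8152 = 0.4491 = 44.9098%

44.9098%


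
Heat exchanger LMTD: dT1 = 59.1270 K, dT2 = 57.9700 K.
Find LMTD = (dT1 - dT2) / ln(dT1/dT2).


dT1/dT2 = 1.0200
ln(dT1/dT2) = 0.0198
LMTD = 1.1570 / 0.0198 = 58.5466 K

58.5466 K


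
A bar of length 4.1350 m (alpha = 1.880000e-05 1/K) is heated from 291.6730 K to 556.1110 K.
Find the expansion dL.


dT = 264.4380 K
dL = 1.880000e-05 * 4.1350 * 264.4380 = 0.020557 m
L_final = 4.155557 m

dL = 0.020557 m


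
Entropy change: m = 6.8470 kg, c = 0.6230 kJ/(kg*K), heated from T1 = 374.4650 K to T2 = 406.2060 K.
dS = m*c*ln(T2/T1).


T2/T1 = 1.0848
ln(T2/T1) = 0.0814
dS = 6.8470 * 0.6230 * 0.0814 = 0.3471 kJ/K

0.3471 kJ/K


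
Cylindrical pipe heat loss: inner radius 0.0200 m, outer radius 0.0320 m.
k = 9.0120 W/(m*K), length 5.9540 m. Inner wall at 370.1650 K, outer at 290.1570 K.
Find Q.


dT = 80.0080 K
ln(ro/ri) = 0.4700
Q = 2*pi*9.0120*5.9540*80.0080 / 0.4700 = 57390.7743 W

57390.7743 W


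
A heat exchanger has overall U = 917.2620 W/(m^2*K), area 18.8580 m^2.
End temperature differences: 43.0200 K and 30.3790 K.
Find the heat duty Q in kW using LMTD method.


LMTD = 36.3337 K
Q = 917.2620 * 18.8580 * 36.3337 = 628491.0963 W = 628.4911 kW

628.4911 kW


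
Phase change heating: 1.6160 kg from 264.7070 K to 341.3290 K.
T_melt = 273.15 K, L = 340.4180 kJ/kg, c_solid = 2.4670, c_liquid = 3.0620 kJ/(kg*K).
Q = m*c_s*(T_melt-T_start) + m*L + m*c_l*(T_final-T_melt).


Q1 (sensible, solid) = 1.6160 * 2.4670 * 8.4430 = 33.6595 kJ
Q2 (latent) = 1.6160 * 340.4180 = 550.1155 kJ
Q3 (sensible, liquid) = 1.6160 * 3.0620 * 68.1790 = 337.3628 kJ
Q_total = 921.1377 kJ

921.1377 kJ


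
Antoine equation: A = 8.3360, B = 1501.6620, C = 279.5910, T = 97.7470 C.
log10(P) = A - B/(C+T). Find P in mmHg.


C+T = 377.3380
B/(C+T) = 3.9796
log10(P) = 8.3360 - 3.9796 = 4.3564
P = 10^4.3564 = 22718.4975 mmHg

22718.4975 mmHg


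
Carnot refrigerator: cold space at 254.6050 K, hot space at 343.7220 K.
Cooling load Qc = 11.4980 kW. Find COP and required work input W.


COP = 254.6050 / 89.1170 = 2.8570
W = 11.4980 / 2.8570 = 4.0245 kW

COP = 2.8570, W = 4.0245 kW


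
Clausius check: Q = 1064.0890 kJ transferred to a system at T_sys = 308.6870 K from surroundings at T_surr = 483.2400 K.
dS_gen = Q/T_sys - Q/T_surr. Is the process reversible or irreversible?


dS_sys = 1064.0890/308.6870 = 3.4471 kJ/K
dS_surr = -1064.0890/483.2400 = -2.2020 kJ/K
dS_gen = 3.4471 - 2.2020 = 1.2452 kJ/K (irreversible)

dS_gen = 1.2452 kJ/K, irreversible


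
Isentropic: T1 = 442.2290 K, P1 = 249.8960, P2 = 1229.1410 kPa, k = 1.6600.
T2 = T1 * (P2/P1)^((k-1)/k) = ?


(k-1)/k = 0.3976
(P2/P1)^exp = 1.8840
T2 = 442.2290 * 1.8840 = 833.1383 K

833.1383 K


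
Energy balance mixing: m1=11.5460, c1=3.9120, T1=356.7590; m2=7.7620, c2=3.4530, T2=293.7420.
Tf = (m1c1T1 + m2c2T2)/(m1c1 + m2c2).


num = 23987.0011
den = 71.9701
Tf = 333.2910 K

333.2910 K


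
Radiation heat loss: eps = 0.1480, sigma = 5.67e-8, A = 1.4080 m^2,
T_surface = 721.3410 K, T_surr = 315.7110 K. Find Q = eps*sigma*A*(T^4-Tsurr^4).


T^4 = 2.7075e+11
Tsurr^4 = 9.9348e+09
Q = 0.1480 * 5.67e-8 * 1.4080 * 2.6081e+11 = 3081.5847 W

3081.5847 W


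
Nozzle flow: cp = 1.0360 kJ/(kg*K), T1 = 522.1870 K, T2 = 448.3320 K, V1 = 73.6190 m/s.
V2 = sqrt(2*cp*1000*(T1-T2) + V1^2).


dT = 73.8550 K
2*cp*1000*dT = 153027.5600
V1^2 = 5419.7572
V2 = sqrt(158447.3172) = 398.0544 m/s

398.0544 m/s


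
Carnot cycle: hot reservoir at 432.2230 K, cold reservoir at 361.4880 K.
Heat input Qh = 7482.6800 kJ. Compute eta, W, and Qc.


eta = 1 - 361.4880/432.2230 = 0.1637
W = 0.1637 * 7482.6800 = 1224.5701 kJ
Qc = 7482.6800 - 1224.5701 = 6258.1099 kJ

eta = 16.3654%, W = 1224.5701 kJ, Qc = 6258.1099 kJ


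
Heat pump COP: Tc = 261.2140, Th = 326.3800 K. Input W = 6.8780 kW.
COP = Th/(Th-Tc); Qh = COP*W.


COP = 326.3800 / 65.1660 = 5.0084
Qh = 5.0084 * 6.8780 = 34.4481 kW

COP = 5.0084, Qh = 34.4481 kW


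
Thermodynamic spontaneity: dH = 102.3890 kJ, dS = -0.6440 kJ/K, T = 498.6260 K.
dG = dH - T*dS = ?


T*dS = 498.6260 * -0.6440 = -321.1151 kJ
dG = 102.3890 + 321.1151 = 423.5041 kJ (non-spontaneous)

dG = 423.5041 kJ, non-spontaneous


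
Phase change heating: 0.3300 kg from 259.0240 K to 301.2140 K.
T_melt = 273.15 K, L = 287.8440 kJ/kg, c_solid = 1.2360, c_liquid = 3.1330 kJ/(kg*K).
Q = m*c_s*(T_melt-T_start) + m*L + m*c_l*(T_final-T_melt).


Q1 (sensible, solid) = 0.3300 * 1.2360 * 14.1260 = 5.7617 kJ
Q2 (latent) = 0.3300 * 287.8440 = 94.9885 kJ
Q3 (sensible, liquid) = 0.3300 * 3.1330 * 28.0640 = 29.0151 kJ
Q_total = 129.7653 kJ

129.7653 kJ


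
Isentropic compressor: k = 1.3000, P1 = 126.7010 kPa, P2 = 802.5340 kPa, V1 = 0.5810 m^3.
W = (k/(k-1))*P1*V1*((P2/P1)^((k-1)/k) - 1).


(k-1)/k = 0.2308
(P2/P1)^exp = 1.5311
W = 4.3333 * 126.7010 * 0.5810 * (1.5311 - 1) = 169.4164 kJ

169.4164 kJ


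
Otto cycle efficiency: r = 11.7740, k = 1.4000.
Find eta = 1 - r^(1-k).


r^(k-1) = 2.6814
eta = 1 - 1/2.6814 = 0.6271 = 62.7067%

62.7067%


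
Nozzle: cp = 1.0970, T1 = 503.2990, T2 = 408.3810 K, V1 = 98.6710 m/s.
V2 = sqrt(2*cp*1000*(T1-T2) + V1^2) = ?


dT = 94.9180 K
2*cp*1000*dT = 208250.0920
V1^2 = 9735.9662
V2 = sqrt(217986.0582) = 466.8898 m/s

466.8898 m/s


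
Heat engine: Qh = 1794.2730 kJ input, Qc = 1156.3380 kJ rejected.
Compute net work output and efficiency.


W = 1794.2730 - 1156.3380 = 637.9350 kJ
eta = 637.9350 / 1794.2730 = 0.3555 = 35.5540%

W = 637.9350 kJ, eta = 35.5540%


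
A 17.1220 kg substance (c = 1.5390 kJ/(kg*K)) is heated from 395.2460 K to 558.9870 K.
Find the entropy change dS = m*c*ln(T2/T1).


T2/T1 = 1.4143
ln(T2/T1) = 0.3466
dS = 17.1220 * 1.5390 * 0.3466 = 9.1336 kJ/K

9.1336 kJ/K


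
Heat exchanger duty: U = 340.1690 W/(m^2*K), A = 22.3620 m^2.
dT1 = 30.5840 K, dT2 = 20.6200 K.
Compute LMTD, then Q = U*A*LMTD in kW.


LMTD = 25.2755 K
Q = 340.1690 * 22.3620 * 25.2755 = 192267.2788 W = 192.2673 kW

192.2673 kW


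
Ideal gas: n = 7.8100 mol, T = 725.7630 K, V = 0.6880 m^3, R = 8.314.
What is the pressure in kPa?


P = nRT/V = 7.8100 * 8.314 * 725.7630 / 0.6880
= 47125.4899 / 0.6880 = 68496.3516 Pa = 68.4964 kPa

68.4964 kPa


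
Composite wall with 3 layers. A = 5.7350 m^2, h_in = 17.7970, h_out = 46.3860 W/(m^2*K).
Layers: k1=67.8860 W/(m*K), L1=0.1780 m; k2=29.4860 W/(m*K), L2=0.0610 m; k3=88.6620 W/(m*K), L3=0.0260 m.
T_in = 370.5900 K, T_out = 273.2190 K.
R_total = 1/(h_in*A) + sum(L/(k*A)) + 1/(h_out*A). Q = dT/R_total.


R_conv_in = 1/(17.7970*5.7350) = 0.0098
R_1 = 0.1780/(67.8860*5.7350) = 0.0005
R_2 = 0.0610/(29.4860*5.7350) = 0.0004
R_3 = 0.0260/(88.6620*5.7350) = 5.1133e-05
R_conv_out = 1/(46.3860*5.7350) = 0.0038
R_total = 0.0144 K/W
Q = 97.3710 / 0.0144 = 6749.8158 W

R_total = 0.0144 K/W, Q = 6749.8158 W


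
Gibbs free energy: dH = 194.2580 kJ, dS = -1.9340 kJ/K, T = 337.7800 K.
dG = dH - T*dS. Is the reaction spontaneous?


T*dS = 337.7800 * -1.9340 = -653.2665 kJ
dG = 194.2580 + 653.2665 = 847.5245 kJ (non-spontaneous)

dG = 847.5245 kJ, non-spontaneous


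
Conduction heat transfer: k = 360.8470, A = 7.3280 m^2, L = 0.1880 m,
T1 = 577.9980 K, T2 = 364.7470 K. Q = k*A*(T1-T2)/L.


dT = 213.2510 K
Q = 360.8470 * 7.3280 * 213.2510 / 0.1880 = 2999451.1053 W

2999451.1053 W


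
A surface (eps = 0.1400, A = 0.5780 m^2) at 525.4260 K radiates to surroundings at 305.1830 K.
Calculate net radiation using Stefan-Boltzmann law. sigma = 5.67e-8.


T^4 = 7.6216e+10
Tsurr^4 = 8.6744e+09
Q = 0.1400 * 5.67e-8 * 0.5780 * 6.7542e+10 = 309.8918 W

309.8918 W


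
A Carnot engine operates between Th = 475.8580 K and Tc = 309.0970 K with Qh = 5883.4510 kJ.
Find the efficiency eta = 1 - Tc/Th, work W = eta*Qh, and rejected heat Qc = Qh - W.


eta = 1 - 309.0970/475.8580 = 0.3504
W = 0.3504 * 5883.4510 = 2061.8129 kJ
Qc = 5883.4510 - 2061.8129 = 3821.6381 kJ

eta = 35.0443%, W = 2061.8129 kJ, Qc = 3821.6381 kJ


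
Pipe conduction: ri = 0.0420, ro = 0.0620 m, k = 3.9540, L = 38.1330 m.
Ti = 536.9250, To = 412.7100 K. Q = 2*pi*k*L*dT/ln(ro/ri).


dT = 124.2150 K
ln(ro/ri) = 0.3895
Q = 2*pi*3.9540*38.1330*124.2150 / 0.3895 = 302150.5405 W

302150.5405 W


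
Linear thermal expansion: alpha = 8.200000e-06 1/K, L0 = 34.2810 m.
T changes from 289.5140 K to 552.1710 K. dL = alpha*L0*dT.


dT = 262.6570 K
dL = 8.200000e-06 * 34.2810 * 262.6570 = 0.073834 m
L_final = 34.354834 m

dL = 0.073834 m


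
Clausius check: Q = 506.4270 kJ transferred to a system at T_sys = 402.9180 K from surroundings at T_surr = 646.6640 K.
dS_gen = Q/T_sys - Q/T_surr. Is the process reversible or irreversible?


dS_sys = 506.4270/402.9180 = 1.2569 kJ/K
dS_surr = -506.4270/646.6640 = -0.7831 kJ/K
dS_gen = 1.2569 - 0.7831 = 0.4738 kJ/K (irreversible)

dS_gen = 0.4738 kJ/K, irreversible


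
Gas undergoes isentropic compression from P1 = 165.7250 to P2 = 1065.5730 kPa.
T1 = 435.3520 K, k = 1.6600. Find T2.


(k-1)/k = 0.3976
(P2/P1)^exp = 2.0957
T2 = 435.3520 * 2.0957 = 912.3703 K

912.3703 K


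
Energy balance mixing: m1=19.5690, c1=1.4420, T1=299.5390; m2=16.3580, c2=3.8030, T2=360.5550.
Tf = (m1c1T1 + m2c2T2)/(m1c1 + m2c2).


num = 30882.4776
den = 90.4280
Tf = 341.5147 K

341.5147 K


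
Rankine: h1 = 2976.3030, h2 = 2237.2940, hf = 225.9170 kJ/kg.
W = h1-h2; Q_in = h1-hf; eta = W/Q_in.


W = 739.0090 kJ/kg
Q_in = 2750.3860 kJ/kg
eta = 0.2687 = 26.8693%

eta = 26.8693%


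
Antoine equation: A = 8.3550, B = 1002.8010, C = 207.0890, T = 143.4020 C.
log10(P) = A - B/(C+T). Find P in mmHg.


C+T = 350.4910
B/(C+T) = 2.8611
log10(P) = 8.3550 - 2.8611 = 5.4939
P = 10^5.4939 = 311794.2093 mmHg

311794.2093 mmHg


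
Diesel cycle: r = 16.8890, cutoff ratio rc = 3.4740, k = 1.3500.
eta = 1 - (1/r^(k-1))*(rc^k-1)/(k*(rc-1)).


r^(k-1) = 2.6894
rc^k = 5.3718
eta = 0.5133 = 51.3295%

51.3295%


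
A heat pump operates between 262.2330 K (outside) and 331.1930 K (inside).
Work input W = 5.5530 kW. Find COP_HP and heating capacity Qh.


COP = 331.1930 / 68.9600 = 4.8027
Qh = 4.8027 * 5.5530 = 26.6693 kW

COP = 4.8027, Qh = 26.6693 kW


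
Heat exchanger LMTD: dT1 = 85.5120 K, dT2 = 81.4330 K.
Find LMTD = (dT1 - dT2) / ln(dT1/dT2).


dT1/dT2 = 1.0501
ln(dT1/dT2) = 0.0489
LMTD = 4.0790 / 0.0489 = 83.4559 K

83.4559 K


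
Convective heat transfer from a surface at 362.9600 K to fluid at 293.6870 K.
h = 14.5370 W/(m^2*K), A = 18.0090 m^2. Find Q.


dT = 69.2730 K
Q = 14.5370 * 18.0090 * 69.2730 = 18135.4520 W

18135.4520 W


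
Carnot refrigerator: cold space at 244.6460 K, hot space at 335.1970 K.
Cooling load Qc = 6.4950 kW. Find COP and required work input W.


COP = 244.6460 / 90.5510 = 2.7017
W = 6.4950 / 2.7017 = 2.4040 kW

COP = 2.7017, W = 2.4040 kW


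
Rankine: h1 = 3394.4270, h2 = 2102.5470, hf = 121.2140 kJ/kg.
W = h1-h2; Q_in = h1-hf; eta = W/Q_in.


W = 1291.8800 kJ/kg
Q_in = 3273.2130 kJ/kg
eta = 0.3947 = 39.4683%

eta = 39.4683%


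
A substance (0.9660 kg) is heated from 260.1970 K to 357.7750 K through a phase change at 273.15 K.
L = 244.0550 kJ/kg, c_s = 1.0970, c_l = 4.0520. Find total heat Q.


Q1 (sensible, solid) = 0.9660 * 1.0970 * 12.9530 = 13.7263 kJ
Q2 (latent) = 0.9660 * 244.0550 = 235.7571 kJ
Q3 (sensible, liquid) = 0.9660 * 4.0520 * 84.6250 = 331.2419 kJ
Q_total = 580.7253 kJ

580.7253 kJ


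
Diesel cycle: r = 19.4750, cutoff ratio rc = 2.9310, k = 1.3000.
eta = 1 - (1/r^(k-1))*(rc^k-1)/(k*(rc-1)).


r^(k-1) = 2.4369
rc^k = 4.0469
eta = 0.5019 = 50.1934%

50.1934%


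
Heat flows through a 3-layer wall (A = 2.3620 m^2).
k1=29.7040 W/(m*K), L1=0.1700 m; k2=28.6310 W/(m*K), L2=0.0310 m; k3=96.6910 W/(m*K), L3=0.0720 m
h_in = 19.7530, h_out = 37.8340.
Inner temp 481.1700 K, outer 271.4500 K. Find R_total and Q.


R_conv_in = 1/(19.7530*2.3620) = 0.0214
R_1 = 0.1700/(29.7040*2.3620) = 0.0024
R_2 = 0.0310/(28.6310*2.3620) = 0.0005
R_3 = 0.0720/(96.6910*2.3620) = 0.0003
R_conv_out = 1/(37.8340*2.3620) = 0.0112
R_total = 0.0358 K/W
Q = 209.7200 / 0.0358 = 5854.8192 W

R_total = 0.0358 K/W, Q = 5854.8192 W


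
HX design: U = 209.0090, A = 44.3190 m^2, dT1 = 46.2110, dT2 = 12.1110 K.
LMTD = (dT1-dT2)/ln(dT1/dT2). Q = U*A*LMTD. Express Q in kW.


LMTD = 25.4648 K
Q = 209.0090 * 44.3190 * 25.4648 = 235882.1609 W = 235.8822 kW

235.8822 kW


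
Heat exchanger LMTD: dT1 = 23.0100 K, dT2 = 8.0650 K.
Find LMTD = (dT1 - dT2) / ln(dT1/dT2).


dT1/dT2 = 2.8531
ln(dT1/dT2) = 1.0484
LMTD = 14.9450 / 1.0484 = 14.2551 K

14.2551 K


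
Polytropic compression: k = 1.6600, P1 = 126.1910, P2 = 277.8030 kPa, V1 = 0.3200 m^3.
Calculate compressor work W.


(k-1)/k = 0.3976
(P2/P1)^exp = 1.3685
W = 2.5152 * 126.1910 * 0.3200 * (1.3685 - 1) = 37.4307 kJ

37.4307 kJ


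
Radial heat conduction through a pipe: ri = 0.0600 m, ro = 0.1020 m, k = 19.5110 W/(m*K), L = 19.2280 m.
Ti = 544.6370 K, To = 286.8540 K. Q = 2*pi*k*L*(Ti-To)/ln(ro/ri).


dT = 257.7830 K
ln(ro/ri) = 0.5306
Q = 2*pi*19.5110*19.2280*257.7830 / 0.5306 = 1145136.9174 W

1145136.9174 W


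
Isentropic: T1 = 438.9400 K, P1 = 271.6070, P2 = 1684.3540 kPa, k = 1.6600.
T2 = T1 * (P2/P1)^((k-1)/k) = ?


(k-1)/k = 0.3976
(P2/P1)^exp = 2.0658
T2 = 438.9400 * 2.0658 = 906.7603 K

906.7603 K


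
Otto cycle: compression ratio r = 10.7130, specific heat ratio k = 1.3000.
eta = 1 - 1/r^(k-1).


r^(k-1) = 2.0369
eta = 1 - 1/2.0369 = 0.5091 = 50.9062%

50.9062%


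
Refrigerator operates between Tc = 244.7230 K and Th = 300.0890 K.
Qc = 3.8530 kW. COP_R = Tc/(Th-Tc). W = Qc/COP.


COP = 244.7230 / 55.3660 = 4.4201
W = 3.8530 / 4.4201 = 0.8717 kW

COP = 4.4201, W = 0.8717 kW


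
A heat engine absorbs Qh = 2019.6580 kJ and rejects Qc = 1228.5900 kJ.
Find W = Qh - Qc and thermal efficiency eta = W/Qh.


W = 2019.6580 - 1228.5900 = 791.0680 kJ
eta = 791.0680 / 2019.6580 = 0.3917 = 39.1684%

W = 791.0680 kJ, eta = 39.1684%


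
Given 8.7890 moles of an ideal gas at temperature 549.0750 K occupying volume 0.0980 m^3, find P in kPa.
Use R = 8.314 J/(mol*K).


P = nRT/V = 8.7890 * 8.314 * 549.0750 / 0.0980
= 40121.8689 / 0.0980 = 409406.8259 Pa = 409.4068 kPa

409.4068 kPa


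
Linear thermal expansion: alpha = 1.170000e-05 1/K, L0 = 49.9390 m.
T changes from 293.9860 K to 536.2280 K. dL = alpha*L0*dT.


dT = 242.2420 K
dL = 1.170000e-05 * 49.9390 * 242.2420 = 0.141539 m
L_final = 50.080539 m

dL = 0.141539 m


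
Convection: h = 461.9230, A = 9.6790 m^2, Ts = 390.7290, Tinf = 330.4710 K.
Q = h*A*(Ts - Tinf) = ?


dT = 60.2580 K
Q = 461.9230 * 9.6790 * 60.2580 = 269410.6688 W

269410.6688 W


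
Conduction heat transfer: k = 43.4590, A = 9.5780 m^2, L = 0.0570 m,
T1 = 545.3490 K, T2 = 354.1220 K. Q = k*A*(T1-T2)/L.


dT = 191.2270 K
Q = 43.4590 * 9.5780 * 191.2270 / 0.0570 = 1396461.3421 W

1396461.3421 W


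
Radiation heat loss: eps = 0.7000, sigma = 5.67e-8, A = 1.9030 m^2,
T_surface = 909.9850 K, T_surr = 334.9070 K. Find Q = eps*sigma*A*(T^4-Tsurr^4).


T^4 = 6.8570e+11
Tsurr^4 = 1.2580e+10
Q = 0.7000 * 5.67e-8 * 1.9030 * 6.7312e+11 = 50841.0972 W

50841.0972 W


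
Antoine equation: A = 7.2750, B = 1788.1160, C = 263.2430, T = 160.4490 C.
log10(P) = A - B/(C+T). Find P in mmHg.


C+T = 423.6920
B/(C+T) = 4.2203
log10(P) = 7.2750 - 4.2203 = 3.0547
P = 10^3.0547 = 1134.1737 mmHg

1134.1737 mmHg


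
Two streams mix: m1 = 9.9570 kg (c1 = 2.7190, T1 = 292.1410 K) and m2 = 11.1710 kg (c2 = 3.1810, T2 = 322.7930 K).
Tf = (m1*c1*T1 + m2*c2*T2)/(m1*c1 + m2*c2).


num = 19379.5910
den = 62.6080
Tf = 309.5384 K

309.5384 K


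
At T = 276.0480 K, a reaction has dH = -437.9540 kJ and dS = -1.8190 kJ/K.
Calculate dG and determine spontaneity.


T*dS = 276.0480 * -1.8190 = -502.1313 kJ
dG = -437.9540 + 502.1313 = 64.1773 kJ (non-spontaneous)

dG = 64.1773 kJ, non-spontaneous


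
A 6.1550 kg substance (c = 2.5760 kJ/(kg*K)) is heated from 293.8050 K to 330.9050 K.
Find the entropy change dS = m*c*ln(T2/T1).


T2/T1 = 1.1263
ln(T2/T1) = 0.1189
dS = 6.1550 * 2.5760 * 0.1189 = 1.8854 kJ/K

1.8854 kJ/K


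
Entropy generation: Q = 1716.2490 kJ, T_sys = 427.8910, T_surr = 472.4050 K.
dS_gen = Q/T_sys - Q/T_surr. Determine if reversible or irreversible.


dS_sys = 1716.2490/427.8910 = 4.0109 kJ/K
dS_surr = -1716.2490/472.4050 = -3.6330 kJ/K
dS_gen = 4.0109 - 3.6330 = 0.3779 kJ/K (irreversible)

dS_gen = 0.3779 kJ/K, irreversible


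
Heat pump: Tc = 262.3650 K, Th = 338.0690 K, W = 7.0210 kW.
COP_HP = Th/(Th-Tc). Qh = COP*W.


COP = 338.0690 / 75.7040 = 4.4657
Qh = 4.4657 * 7.0210 = 31.3535 kW

COP = 4.4657, Qh = 31.3535 kW


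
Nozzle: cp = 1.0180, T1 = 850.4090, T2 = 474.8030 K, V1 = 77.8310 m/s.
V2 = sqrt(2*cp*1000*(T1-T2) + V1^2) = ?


dT = 375.6060 K
2*cp*1000*dT = 764733.8160
V1^2 = 6057.6646
V2 = sqrt(770791.4806) = 877.9473 m/s

877.9473 m/s


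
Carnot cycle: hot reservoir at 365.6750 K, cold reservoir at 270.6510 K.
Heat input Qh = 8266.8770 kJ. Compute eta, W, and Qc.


eta = 1 - 270.6510/365.6750 = 0.2599
W = 0.2599 * 8266.8770 = 2148.2238 kJ
Qc = 8266.8770 - 2148.2238 = 6118.6532 kJ

eta = 25.9859%, W = 2148.2238 kJ, Qc = 6118.6532 kJ


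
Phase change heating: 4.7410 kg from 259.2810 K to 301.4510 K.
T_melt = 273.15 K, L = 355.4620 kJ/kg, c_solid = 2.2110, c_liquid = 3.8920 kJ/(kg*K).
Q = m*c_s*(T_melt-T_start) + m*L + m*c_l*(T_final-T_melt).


Q1 (sensible, solid) = 4.7410 * 2.2110 * 13.8690 = 145.3797 kJ
Q2 (latent) = 4.7410 * 355.4620 = 1685.2453 kJ
Q3 (sensible, liquid) = 4.7410 * 3.8920 * 28.3010 = 522.2093 kJ
Q_total = 2352.8343 kJ

2352.8343 kJ


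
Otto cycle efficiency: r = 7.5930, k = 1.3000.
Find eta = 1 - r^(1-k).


r^(k-1) = 1.8371
eta = 1 - 1/1.8371 = 0.4557 = 45.5653%

45.5653%


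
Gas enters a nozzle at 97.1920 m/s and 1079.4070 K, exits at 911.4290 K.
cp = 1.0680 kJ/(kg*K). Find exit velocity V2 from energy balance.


dT = 167.9780 K
2*cp*1000*dT = 358801.0080
V1^2 = 9446.2849
V2 = sqrt(368247.2929) = 606.8338 m/s

606.8338 m/s


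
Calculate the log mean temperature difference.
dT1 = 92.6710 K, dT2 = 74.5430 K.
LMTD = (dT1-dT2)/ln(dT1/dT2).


dT1/dT2 = 1.2432
ln(dT1/dT2) = 0.2177
LMTD = 18.1280 / 0.2177 = 83.2784 K

83.2784 K


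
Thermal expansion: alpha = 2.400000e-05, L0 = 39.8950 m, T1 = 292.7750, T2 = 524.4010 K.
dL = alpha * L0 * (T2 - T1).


dT = 231.6260 K
dL = 2.400000e-05 * 39.8950 * 231.6260 = 0.221777 m
L_final = 40.116777 m

dL = 0.221777 m


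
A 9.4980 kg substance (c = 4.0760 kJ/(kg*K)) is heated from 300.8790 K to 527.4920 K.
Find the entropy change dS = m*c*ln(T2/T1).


T2/T1 = 1.7532
ln(T2/T1) = 0.5614
dS = 9.4980 * 4.0760 * 0.5614 = 21.7349 kJ/K

21.7349 kJ/K


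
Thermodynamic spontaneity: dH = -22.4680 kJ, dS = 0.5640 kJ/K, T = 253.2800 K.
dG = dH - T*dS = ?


T*dS = 253.2800 * 0.5640 = 142.8499 kJ
dG = -22.4680 - 142.8499 = -165.3179 kJ (spontaneous)

dG = -165.3179 kJ, spontaneous
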